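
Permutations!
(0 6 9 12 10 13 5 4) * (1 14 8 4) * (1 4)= [6, 14, 2, 3, 0, 4, 9, 7, 1, 12, 13, 11, 10, 5, 8]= (0 6 9 12 10 13 5 4)(1 14 8)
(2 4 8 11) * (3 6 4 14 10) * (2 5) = (2 14 10 3 6 4 8 11 5) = [0, 1, 14, 6, 8, 2, 4, 7, 11, 9, 3, 5, 12, 13, 10]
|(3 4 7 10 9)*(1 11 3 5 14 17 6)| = |(1 11 3 4 7 10 9 5 14 17 6)| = 11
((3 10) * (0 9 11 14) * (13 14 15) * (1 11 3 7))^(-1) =(0 14 13 15 11 1 7 10 3 9)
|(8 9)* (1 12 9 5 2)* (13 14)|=|(1 12 9 8 5 2)(13 14)|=6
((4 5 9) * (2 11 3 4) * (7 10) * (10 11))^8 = (11)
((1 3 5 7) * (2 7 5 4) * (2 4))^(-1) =((1 3 2 7))^(-1) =(1 7 2 3)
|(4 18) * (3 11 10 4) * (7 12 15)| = 15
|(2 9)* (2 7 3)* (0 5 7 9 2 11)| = 5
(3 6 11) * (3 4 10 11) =(3 6)(4 10 11) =[0, 1, 2, 6, 10, 5, 3, 7, 8, 9, 11, 4]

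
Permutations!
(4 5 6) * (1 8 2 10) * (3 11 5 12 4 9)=(1 8 2 10)(3 11 5 6 9)(4 12)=[0, 8, 10, 11, 12, 6, 9, 7, 2, 3, 1, 5, 4]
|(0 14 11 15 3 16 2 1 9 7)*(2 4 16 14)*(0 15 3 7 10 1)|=|(0 2)(1 9 10)(3 14 11)(4 16)(7 15)|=6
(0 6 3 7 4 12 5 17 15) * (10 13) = (0 6 3 7 4 12 5 17 15)(10 13) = [6, 1, 2, 7, 12, 17, 3, 4, 8, 9, 13, 11, 5, 10, 14, 0, 16, 15]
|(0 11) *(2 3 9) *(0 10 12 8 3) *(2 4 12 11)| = 10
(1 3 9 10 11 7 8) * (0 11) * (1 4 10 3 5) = (0 11 7 8 4 10)(1 5)(3 9) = [11, 5, 2, 9, 10, 1, 6, 8, 4, 3, 0, 7]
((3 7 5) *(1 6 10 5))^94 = ((1 6 10 5 3 7))^94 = (1 3 10)(5 6 7)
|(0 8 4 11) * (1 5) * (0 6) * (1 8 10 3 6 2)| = |(0 10 3 6)(1 5 8 4 11 2)| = 12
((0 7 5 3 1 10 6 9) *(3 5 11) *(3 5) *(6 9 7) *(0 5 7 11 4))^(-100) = ((0 6 11 7 4)(1 10 9 5 3))^(-100) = (11)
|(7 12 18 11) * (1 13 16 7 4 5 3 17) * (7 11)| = 24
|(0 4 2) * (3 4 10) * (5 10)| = 6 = |(0 5 10 3 4 2)|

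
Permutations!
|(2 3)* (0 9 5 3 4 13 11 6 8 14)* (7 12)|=22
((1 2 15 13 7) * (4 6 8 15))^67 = ((1 2 4 6 8 15 13 7))^67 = (1 6 13 2 8 7 4 15)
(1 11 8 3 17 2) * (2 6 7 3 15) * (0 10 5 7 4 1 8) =(0 10 5 7 3 17 6 4 1 11)(2 8 15) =[10, 11, 8, 17, 1, 7, 4, 3, 15, 9, 5, 0, 12, 13, 14, 2, 16, 6]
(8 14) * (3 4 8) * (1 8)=(1 8 14 3 4)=[0, 8, 2, 4, 1, 5, 6, 7, 14, 9, 10, 11, 12, 13, 3]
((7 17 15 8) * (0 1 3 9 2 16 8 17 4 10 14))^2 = ((0 1 3 9 2 16 8 7 4 10 14)(15 17))^2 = (17)(0 3 2 8 4 14 1 9 16 7 10)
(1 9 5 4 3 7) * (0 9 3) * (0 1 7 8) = [9, 3, 2, 8, 1, 4, 6, 7, 0, 5] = (0 9 5 4 1 3 8)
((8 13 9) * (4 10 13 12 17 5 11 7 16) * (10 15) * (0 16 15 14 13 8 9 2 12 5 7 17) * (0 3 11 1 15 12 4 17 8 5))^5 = ((0 16 17 7 12 3 11 8)(1 15 10 5)(2 4 14 13))^5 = (0 3 17 8 12 16 11 7)(1 15 10 5)(2 4 14 13)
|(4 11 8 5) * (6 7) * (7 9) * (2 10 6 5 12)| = 10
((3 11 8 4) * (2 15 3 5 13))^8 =(15)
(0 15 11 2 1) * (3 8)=(0 15 11 2 1)(3 8)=[15, 0, 1, 8, 4, 5, 6, 7, 3, 9, 10, 2, 12, 13, 14, 11]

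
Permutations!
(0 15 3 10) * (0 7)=(0 15 3 10 7)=[15, 1, 2, 10, 4, 5, 6, 0, 8, 9, 7, 11, 12, 13, 14, 3]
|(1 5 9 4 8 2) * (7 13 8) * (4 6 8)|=6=|(1 5 9 6 8 2)(4 7 13)|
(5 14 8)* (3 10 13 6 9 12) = [0, 1, 2, 10, 4, 14, 9, 7, 5, 12, 13, 11, 3, 6, 8] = (3 10 13 6 9 12)(5 14 8)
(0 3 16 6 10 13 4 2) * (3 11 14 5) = (0 11 14 5 3 16 6 10 13 4 2) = [11, 1, 0, 16, 2, 3, 10, 7, 8, 9, 13, 14, 12, 4, 5, 15, 6]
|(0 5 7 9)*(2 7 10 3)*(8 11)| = 14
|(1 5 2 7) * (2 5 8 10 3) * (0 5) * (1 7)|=10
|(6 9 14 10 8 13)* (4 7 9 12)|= |(4 7 9 14 10 8 13 6 12)|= 9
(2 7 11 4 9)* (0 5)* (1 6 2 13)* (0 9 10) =(0 5 9 13 1 6 2 7 11 4 10) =[5, 6, 7, 3, 10, 9, 2, 11, 8, 13, 0, 4, 12, 1]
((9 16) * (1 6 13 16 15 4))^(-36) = ((1 6 13 16 9 15 4))^(-36) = (1 4 15 9 16 13 6)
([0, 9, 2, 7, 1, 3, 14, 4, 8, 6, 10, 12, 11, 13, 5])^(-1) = (1 4 7 3 5 14 6 9)(11 12)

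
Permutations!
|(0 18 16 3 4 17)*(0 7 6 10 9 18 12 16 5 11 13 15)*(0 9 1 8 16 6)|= |(0 12 6 10 1 8 16 3 4 17 7)(5 11 13 15 9 18)|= 66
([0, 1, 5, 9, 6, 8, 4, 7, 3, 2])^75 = (9)(4 6)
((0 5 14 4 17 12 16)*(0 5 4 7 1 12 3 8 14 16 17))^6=(1 7 14 8 3 17 12)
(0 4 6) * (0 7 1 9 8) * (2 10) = (0 4 6 7 1 9 8)(2 10) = [4, 9, 10, 3, 6, 5, 7, 1, 0, 8, 2]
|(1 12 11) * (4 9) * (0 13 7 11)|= 6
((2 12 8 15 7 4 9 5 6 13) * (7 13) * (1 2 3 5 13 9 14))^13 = (15)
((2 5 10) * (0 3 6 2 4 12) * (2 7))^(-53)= ((0 3 6 7 2 5 10 4 12))^(-53)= (0 3 6 7 2 5 10 4 12)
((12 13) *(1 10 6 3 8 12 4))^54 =((1 10 6 3 8 12 13 4))^54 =(1 13 8 6)(3 10 4 12)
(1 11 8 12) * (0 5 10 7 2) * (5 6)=(0 6 5 10 7 2)(1 11 8 12)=[6, 11, 0, 3, 4, 10, 5, 2, 12, 9, 7, 8, 1]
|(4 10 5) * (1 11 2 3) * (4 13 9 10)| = 4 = |(1 11 2 3)(5 13 9 10)|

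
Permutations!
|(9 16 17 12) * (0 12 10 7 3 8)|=|(0 12 9 16 17 10 7 3 8)|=9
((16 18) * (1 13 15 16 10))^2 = (1 15 18)(10 13 16)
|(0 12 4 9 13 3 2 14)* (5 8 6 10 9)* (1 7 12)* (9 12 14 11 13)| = 12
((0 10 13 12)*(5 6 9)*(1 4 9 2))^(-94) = (0 13)(1 9 6)(2 4 5)(10 12)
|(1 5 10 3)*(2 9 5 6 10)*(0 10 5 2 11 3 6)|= |(0 10 6 5 11 3 1)(2 9)|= 14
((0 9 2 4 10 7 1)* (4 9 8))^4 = (0 7 4)(1 10 8)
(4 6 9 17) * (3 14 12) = (3 14 12)(4 6 9 17) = [0, 1, 2, 14, 6, 5, 9, 7, 8, 17, 10, 11, 3, 13, 12, 15, 16, 4]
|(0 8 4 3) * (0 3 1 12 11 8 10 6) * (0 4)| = |(0 10 6 4 1 12 11 8)| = 8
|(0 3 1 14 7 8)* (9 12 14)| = 8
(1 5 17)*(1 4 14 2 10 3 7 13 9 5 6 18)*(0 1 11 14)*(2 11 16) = (0 1 6 18 16 2 10 3 7 13 9 5 17 4)(11 14) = [1, 6, 10, 7, 0, 17, 18, 13, 8, 5, 3, 14, 12, 9, 11, 15, 2, 4, 16]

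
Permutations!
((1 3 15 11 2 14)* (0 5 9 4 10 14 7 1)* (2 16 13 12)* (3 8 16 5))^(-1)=((0 3 15 11 5 9 4 10 14)(1 8 16 13 12 2 7))^(-1)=(0 14 10 4 9 5 11 15 3)(1 7 2 12 13 16 8)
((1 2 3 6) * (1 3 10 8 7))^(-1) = ((1 2 10 8 7)(3 6))^(-1) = (1 7 8 10 2)(3 6)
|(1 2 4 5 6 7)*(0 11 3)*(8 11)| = |(0 8 11 3)(1 2 4 5 6 7)| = 12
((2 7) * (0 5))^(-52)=((0 5)(2 7))^(-52)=(7)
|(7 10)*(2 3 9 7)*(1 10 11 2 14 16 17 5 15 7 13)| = 13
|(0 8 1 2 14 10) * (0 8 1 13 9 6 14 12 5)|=30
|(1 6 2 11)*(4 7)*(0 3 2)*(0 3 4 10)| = 20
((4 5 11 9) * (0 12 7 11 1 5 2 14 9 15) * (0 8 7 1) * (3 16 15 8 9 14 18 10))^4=(2 16)(3 4)(7 11 8)(9 10)(15 18)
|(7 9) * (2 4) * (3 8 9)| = 4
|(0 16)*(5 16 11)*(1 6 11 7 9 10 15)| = 10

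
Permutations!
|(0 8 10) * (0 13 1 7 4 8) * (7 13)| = 4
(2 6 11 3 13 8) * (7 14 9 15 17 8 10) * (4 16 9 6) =(2 4 16 9 15 17 8)(3 13 10 7 14 6 11) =[0, 1, 4, 13, 16, 5, 11, 14, 2, 15, 7, 3, 12, 10, 6, 17, 9, 8]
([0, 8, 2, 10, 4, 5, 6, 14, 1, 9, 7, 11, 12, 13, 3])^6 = [0, 1, 2, 7, 4, 5, 6, 3, 8, 9, 14, 11, 12, 13, 10]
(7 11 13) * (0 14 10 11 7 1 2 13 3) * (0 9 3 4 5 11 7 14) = [0, 2, 13, 9, 5, 11, 6, 14, 8, 3, 7, 4, 12, 1, 10] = (1 2 13)(3 9)(4 5 11)(7 14 10)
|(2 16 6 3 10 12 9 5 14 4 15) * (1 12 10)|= 11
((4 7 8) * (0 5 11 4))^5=((0 5 11 4 7 8))^5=(0 8 7 4 11 5)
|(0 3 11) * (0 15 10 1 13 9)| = |(0 3 11 15 10 1 13 9)| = 8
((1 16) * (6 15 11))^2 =(16)(6 11 15) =((1 16)(6 15 11))^2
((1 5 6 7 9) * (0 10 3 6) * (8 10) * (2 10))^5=(0 6)(1 10)(2 9)(3 5)(7 8)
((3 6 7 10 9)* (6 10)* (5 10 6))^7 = ((3 6 7 5 10 9))^7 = (3 6 7 5 10 9)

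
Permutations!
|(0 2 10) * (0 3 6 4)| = 6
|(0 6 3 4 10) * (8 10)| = |(0 6 3 4 8 10)| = 6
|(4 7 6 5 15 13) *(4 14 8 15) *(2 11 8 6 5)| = |(2 11 8 15 13 14 6)(4 7 5)| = 21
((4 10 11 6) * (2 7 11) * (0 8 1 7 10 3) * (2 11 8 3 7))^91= (0 3)(1 11 7 2 6 8 10 4)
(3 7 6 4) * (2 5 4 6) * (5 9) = (2 9 5 4 3 7) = [0, 1, 9, 7, 3, 4, 6, 2, 8, 5]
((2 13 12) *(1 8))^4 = ((1 8)(2 13 12))^4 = (2 13 12)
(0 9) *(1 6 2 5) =(0 9)(1 6 2 5) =[9, 6, 5, 3, 4, 1, 2, 7, 8, 0]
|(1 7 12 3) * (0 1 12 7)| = 2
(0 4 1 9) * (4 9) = [9, 4, 2, 3, 1, 5, 6, 7, 8, 0] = (0 9)(1 4)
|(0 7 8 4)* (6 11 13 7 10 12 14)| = 10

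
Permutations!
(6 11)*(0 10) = (0 10)(6 11) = [10, 1, 2, 3, 4, 5, 11, 7, 8, 9, 0, 6]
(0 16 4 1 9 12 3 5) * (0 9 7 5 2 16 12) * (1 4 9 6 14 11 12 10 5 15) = [10, 7, 16, 2, 4, 6, 14, 15, 8, 0, 5, 12, 3, 13, 11, 1, 9] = (0 10 5 6 14 11 12 3 2 16 9)(1 7 15)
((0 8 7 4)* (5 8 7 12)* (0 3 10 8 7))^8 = (3 10 8 12 5 7 4) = ((3 10 8 12 5 7 4))^8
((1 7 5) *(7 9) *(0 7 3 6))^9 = (0 5 9 6 7 1 3)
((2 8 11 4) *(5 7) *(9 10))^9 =((2 8 11 4)(5 7)(9 10))^9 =(2 8 11 4)(5 7)(9 10)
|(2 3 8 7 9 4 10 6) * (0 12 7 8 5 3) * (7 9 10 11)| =|(0 12 9 4 11 7 10 6 2)(3 5)| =18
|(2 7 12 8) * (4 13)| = 4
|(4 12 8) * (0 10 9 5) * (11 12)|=4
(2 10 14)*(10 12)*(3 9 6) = (2 12 10 14)(3 9 6) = [0, 1, 12, 9, 4, 5, 3, 7, 8, 6, 14, 11, 10, 13, 2]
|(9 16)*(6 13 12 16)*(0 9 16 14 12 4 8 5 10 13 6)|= |(16)(0 9)(4 8 5 10 13)(12 14)|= 10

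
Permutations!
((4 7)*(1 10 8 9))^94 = (1 8)(9 10)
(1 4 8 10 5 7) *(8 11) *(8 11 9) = (11)(1 4 9 8 10 5 7) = [0, 4, 2, 3, 9, 7, 6, 1, 10, 8, 5, 11]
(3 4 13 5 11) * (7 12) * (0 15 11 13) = (0 15 11 3 4)(5 13)(7 12) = [15, 1, 2, 4, 0, 13, 6, 12, 8, 9, 10, 3, 7, 5, 14, 11]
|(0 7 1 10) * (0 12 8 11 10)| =12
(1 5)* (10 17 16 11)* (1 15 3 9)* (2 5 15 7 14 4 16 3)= (1 15 2 5 7 14 4 16 11 10 17 3 9)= [0, 15, 5, 9, 16, 7, 6, 14, 8, 1, 17, 10, 12, 13, 4, 2, 11, 3]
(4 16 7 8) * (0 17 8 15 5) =(0 17 8 4 16 7 15 5) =[17, 1, 2, 3, 16, 0, 6, 15, 4, 9, 10, 11, 12, 13, 14, 5, 7, 8]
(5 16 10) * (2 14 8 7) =(2 14 8 7)(5 16 10) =[0, 1, 14, 3, 4, 16, 6, 2, 7, 9, 5, 11, 12, 13, 8, 15, 10]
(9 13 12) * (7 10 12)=(7 10 12 9 13)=[0, 1, 2, 3, 4, 5, 6, 10, 8, 13, 12, 11, 9, 7]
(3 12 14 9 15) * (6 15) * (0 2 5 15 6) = (0 2 5 15 3 12 14 9) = [2, 1, 5, 12, 4, 15, 6, 7, 8, 0, 10, 11, 14, 13, 9, 3]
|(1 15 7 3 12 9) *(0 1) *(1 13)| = |(0 13 1 15 7 3 12 9)| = 8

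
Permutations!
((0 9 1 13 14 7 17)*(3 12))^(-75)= (0 1 14 17 9 13 7)(3 12)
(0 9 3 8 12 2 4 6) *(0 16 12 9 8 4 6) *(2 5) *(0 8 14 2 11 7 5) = [14, 1, 6, 4, 8, 11, 16, 5, 9, 3, 10, 7, 0, 13, 2, 15, 12] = (0 14 2 6 16 12)(3 4 8 9)(5 11 7)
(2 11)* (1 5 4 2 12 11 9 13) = [0, 5, 9, 3, 2, 4, 6, 7, 8, 13, 10, 12, 11, 1] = (1 5 4 2 9 13)(11 12)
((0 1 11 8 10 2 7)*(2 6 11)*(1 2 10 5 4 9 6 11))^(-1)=((0 2 7)(1 10 11 8 5 4 9 6))^(-1)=(0 7 2)(1 6 9 4 5 8 11 10)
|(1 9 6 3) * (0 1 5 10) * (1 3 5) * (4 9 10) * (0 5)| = 8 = |(0 3 1 10 5 4 9 6)|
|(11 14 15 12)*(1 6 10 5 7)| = |(1 6 10 5 7)(11 14 15 12)| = 20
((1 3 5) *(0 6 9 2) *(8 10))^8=(10)(1 5 3)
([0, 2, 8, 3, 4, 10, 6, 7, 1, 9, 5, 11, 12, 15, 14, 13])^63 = [0, 1, 2, 3, 4, 10, 6, 7, 8, 9, 5, 11, 12, 15, 14, 13]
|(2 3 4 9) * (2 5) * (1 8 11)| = 15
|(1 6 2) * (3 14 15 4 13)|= |(1 6 2)(3 14 15 4 13)|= 15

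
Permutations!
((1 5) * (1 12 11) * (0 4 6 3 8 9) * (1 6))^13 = (0 5 6 9 1 11 8 4 12 3)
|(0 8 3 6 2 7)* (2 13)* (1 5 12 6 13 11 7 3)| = 24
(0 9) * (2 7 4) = (0 9)(2 7 4) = [9, 1, 7, 3, 2, 5, 6, 4, 8, 0]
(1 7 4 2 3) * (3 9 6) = (1 7 4 2 9 6 3) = [0, 7, 9, 1, 2, 5, 3, 4, 8, 6]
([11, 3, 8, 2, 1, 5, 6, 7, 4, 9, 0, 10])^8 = (0 10 11)(1 8 3 4 2)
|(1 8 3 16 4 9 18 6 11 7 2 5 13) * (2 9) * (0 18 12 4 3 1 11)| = 24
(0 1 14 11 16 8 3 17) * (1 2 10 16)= [2, 14, 10, 17, 4, 5, 6, 7, 3, 9, 16, 1, 12, 13, 11, 15, 8, 0]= (0 2 10 16 8 3 17)(1 14 11)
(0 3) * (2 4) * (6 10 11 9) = (0 3)(2 4)(6 10 11 9) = [3, 1, 4, 0, 2, 5, 10, 7, 8, 6, 11, 9]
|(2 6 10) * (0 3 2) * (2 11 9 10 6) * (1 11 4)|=|(0 3 4 1 11 9 10)|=7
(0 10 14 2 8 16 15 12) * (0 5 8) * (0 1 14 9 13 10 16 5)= (0 16 15 12)(1 14 2)(5 8)(9 13 10)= [16, 14, 1, 3, 4, 8, 6, 7, 5, 13, 9, 11, 0, 10, 2, 12, 15]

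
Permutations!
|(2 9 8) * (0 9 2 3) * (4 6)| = 4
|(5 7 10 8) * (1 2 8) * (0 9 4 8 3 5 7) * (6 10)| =|(0 9 4 8 7 6 10 1 2 3 5)| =11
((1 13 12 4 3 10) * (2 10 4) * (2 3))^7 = ((1 13 12 3 4 2 10))^7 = (13)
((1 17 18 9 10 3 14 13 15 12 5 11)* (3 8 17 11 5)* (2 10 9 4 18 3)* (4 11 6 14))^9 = ((1 6 14 13 15 12 2 10 8 17 3 4 18 11))^9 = (1 17 15 11 8 13 18 10 14 4 2 6 3 12)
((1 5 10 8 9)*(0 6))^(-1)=(0 6)(1 9 8 10 5)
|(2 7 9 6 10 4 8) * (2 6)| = |(2 7 9)(4 8 6 10)| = 12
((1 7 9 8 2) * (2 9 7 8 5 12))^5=((1 8 9 5 12 2))^5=(1 2 12 5 9 8)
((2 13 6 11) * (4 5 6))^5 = (2 11 6 5 4 13)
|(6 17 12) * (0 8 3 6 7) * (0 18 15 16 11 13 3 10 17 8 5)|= 12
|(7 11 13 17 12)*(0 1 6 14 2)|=|(0 1 6 14 2)(7 11 13 17 12)|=5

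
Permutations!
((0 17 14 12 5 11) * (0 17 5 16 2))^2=(0 11 14 16)(2 5 17 12)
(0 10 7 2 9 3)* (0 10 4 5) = [4, 1, 9, 10, 5, 0, 6, 2, 8, 3, 7] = (0 4 5)(2 9 3 10 7)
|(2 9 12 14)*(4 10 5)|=12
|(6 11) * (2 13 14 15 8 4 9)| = |(2 13 14 15 8 4 9)(6 11)| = 14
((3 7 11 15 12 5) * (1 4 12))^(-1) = (1 15 11 7 3 5 12 4)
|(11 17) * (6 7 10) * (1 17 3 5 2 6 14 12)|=11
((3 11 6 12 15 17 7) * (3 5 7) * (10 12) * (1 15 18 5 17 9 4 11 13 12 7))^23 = ((1 15 9 4 11 6 10 7 17 3 13 12 18 5))^23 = (1 3 11 5 17 4 18 7 9 12 10 15 13 6)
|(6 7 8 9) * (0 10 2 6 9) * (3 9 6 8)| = |(0 10 2 8)(3 9 6 7)| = 4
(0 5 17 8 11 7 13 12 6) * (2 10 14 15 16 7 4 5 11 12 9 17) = (0 11 4 5 2 10 14 15 16 7 13 9 17 8 12 6) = [11, 1, 10, 3, 5, 2, 0, 13, 12, 17, 14, 4, 6, 9, 15, 16, 7, 8]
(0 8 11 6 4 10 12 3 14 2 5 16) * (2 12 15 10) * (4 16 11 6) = (0 8 6 16)(2 5 11 4)(3 14 12)(10 15) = [8, 1, 5, 14, 2, 11, 16, 7, 6, 9, 15, 4, 3, 13, 12, 10, 0]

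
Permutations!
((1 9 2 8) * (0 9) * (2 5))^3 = (0 2)(1 5)(8 9)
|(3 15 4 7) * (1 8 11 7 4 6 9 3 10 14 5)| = 28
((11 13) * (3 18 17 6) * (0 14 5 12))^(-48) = ((0 14 5 12)(3 18 17 6)(11 13))^(-48) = (18)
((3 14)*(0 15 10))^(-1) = (0 10 15)(3 14)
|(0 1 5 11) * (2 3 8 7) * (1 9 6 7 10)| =11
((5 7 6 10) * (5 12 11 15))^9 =(5 6 12 15 7 10 11)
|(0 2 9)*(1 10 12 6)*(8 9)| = 4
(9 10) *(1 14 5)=(1 14 5)(9 10)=[0, 14, 2, 3, 4, 1, 6, 7, 8, 10, 9, 11, 12, 13, 5]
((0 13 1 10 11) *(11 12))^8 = ((0 13 1 10 12 11))^8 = (0 1 12)(10 11 13)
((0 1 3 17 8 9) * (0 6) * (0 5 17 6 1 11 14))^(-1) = ((0 11 14)(1 3 6 5 17 8 9))^(-1) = (0 14 11)(1 9 8 17 5 6 3)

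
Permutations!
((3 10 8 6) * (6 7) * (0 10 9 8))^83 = (0 10)(3 7 9 6 8)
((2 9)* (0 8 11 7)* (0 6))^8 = (0 7 8 6 11)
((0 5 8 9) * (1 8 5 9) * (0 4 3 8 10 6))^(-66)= ((0 9 4 3 8 1 10 6))^(-66)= (0 10 8 4)(1 3 9 6)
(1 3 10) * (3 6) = (1 6 3 10) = [0, 6, 2, 10, 4, 5, 3, 7, 8, 9, 1]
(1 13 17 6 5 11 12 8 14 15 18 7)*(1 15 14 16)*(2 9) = (1 13 17 6 5 11 12 8 16)(2 9)(7 15 18) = [0, 13, 9, 3, 4, 11, 5, 15, 16, 2, 10, 12, 8, 17, 14, 18, 1, 6, 7]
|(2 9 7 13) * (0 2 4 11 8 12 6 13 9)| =|(0 2)(4 11 8 12 6 13)(7 9)| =6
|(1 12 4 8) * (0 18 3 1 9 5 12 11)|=|(0 18 3 1 11)(4 8 9 5 12)|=5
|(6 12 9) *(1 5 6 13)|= |(1 5 6 12 9 13)|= 6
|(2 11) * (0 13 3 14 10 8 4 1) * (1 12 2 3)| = |(0 13 1)(2 11 3 14 10 8 4 12)| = 24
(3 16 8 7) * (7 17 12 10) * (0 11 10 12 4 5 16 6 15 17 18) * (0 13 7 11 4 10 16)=[4, 1, 2, 6, 5, 0, 15, 3, 18, 9, 11, 16, 12, 7, 14, 17, 8, 10, 13]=(0 4 5)(3 6 15 17 10 11 16 8 18 13 7)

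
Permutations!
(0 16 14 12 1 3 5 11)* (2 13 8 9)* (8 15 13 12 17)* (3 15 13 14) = [16, 15, 12, 5, 4, 11, 6, 7, 9, 2, 10, 0, 1, 13, 17, 14, 3, 8] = (0 16 3 5 11)(1 15 14 17 8 9 2 12)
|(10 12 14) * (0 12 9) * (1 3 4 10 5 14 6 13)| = 18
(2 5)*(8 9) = (2 5)(8 9) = [0, 1, 5, 3, 4, 2, 6, 7, 9, 8]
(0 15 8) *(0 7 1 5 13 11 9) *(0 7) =(0 15 8)(1 5 13 11 9 7) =[15, 5, 2, 3, 4, 13, 6, 1, 0, 7, 10, 9, 12, 11, 14, 8]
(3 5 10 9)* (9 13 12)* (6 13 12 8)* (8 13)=(13)(3 5 10 12 9)(6 8)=[0, 1, 2, 5, 4, 10, 8, 7, 6, 3, 12, 11, 9, 13]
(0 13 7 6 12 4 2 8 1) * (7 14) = [13, 0, 8, 3, 2, 5, 12, 6, 1, 9, 10, 11, 4, 14, 7] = (0 13 14 7 6 12 4 2 8 1)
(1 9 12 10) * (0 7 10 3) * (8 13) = [7, 9, 2, 0, 4, 5, 6, 10, 13, 12, 1, 11, 3, 8] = (0 7 10 1 9 12 3)(8 13)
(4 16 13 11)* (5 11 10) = (4 16 13 10 5 11) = [0, 1, 2, 3, 16, 11, 6, 7, 8, 9, 5, 4, 12, 10, 14, 15, 13]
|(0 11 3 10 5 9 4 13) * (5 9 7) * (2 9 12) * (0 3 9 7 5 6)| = |(0 11 9 4 13 3 10 12 2 7 6)| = 11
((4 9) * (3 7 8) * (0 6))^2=(9)(3 8 7)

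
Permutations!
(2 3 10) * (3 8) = (2 8 3 10) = [0, 1, 8, 10, 4, 5, 6, 7, 3, 9, 2]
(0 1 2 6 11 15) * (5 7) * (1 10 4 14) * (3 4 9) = (0 10 9 3 4 14 1 2 6 11 15)(5 7) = [10, 2, 6, 4, 14, 7, 11, 5, 8, 3, 9, 15, 12, 13, 1, 0]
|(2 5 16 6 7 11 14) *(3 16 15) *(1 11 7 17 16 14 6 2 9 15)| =|(1 11 6 17 16 2 5)(3 14 9 15)| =28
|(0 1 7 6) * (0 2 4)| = |(0 1 7 6 2 4)| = 6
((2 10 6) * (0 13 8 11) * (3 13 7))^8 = (0 3 8)(2 6 10)(7 13 11) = ((0 7 3 13 8 11)(2 10 6))^8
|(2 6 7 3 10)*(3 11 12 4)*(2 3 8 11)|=12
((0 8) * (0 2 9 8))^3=(9)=((2 9 8))^3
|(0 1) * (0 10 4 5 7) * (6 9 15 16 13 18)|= 6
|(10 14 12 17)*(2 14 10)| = 4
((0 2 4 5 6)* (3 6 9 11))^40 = ((0 2 4 5 9 11 3 6))^40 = (11)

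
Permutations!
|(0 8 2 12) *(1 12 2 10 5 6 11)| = |(0 8 10 5 6 11 1 12)| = 8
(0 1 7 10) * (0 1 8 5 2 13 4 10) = (0 8 5 2 13 4 10 1 7) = [8, 7, 13, 3, 10, 2, 6, 0, 5, 9, 1, 11, 12, 4]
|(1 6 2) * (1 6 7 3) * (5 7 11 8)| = 6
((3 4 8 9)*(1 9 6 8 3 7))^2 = (1 7 9)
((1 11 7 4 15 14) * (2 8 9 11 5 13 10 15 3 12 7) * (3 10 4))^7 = ((1 5 13 4 10 15 14)(2 8 9 11)(3 12 7))^7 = (15)(2 11 9 8)(3 12 7)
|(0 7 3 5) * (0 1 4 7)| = |(1 4 7 3 5)| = 5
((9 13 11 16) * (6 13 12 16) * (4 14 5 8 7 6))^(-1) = ((4 14 5 8 7 6 13 11)(9 12 16))^(-1) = (4 11 13 6 7 8 5 14)(9 16 12)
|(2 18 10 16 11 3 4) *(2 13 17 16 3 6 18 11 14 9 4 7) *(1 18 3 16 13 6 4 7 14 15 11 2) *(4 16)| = |(1 18 10 4 6 3 14 9 7)(11 16 15)(13 17)| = 18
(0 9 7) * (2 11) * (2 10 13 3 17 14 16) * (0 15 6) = (0 9 7 15 6)(2 11 10 13 3 17 14 16) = [9, 1, 11, 17, 4, 5, 0, 15, 8, 7, 13, 10, 12, 3, 16, 6, 2, 14]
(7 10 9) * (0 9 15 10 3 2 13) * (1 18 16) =[9, 18, 13, 2, 4, 5, 6, 3, 8, 7, 15, 11, 12, 0, 14, 10, 1, 17, 16] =(0 9 7 3 2 13)(1 18 16)(10 15)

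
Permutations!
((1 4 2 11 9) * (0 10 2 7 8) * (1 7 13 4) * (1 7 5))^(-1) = ((0 10 2 11 9 5 1 7 8)(4 13))^(-1) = (0 8 7 1 5 9 11 2 10)(4 13)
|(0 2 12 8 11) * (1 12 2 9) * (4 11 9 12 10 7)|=9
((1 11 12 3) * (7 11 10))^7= ((1 10 7 11 12 3))^7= (1 10 7 11 12 3)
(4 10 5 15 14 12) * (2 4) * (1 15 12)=(1 15 14)(2 4 10 5 12)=[0, 15, 4, 3, 10, 12, 6, 7, 8, 9, 5, 11, 2, 13, 1, 14]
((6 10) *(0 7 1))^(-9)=((0 7 1)(6 10))^(-9)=(6 10)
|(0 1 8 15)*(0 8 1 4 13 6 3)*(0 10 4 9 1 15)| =|(0 9 1 15 8)(3 10 4 13 6)| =5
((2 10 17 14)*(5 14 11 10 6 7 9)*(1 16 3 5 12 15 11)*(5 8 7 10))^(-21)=((1 16 3 8 7 9 12 15 11 5 14 2 6 10 17))^(-21)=(1 5 8 6 12)(2 9 17 11 3)(7 10 15 16 14)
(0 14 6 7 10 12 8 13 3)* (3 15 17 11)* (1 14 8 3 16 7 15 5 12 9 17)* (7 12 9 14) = (0 8 13 5 9 17 11 16 12 3)(1 7 10 14 6 15) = [8, 7, 2, 0, 4, 9, 15, 10, 13, 17, 14, 16, 3, 5, 6, 1, 12, 11]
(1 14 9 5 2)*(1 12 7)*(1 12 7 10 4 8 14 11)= (1 11)(2 7 12 10 4 8 14 9 5)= [0, 11, 7, 3, 8, 2, 6, 12, 14, 5, 4, 1, 10, 13, 9]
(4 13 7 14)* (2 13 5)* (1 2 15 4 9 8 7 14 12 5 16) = (1 2 13 14 9 8 7 12 5 15 4 16) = [0, 2, 13, 3, 16, 15, 6, 12, 7, 8, 10, 11, 5, 14, 9, 4, 1]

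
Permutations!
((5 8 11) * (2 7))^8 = (5 11 8)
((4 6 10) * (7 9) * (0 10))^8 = ((0 10 4 6)(7 9))^8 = (10)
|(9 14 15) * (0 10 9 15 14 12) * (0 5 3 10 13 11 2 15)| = 5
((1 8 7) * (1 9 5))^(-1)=((1 8 7 9 5))^(-1)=(1 5 9 7 8)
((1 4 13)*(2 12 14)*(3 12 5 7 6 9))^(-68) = ((1 4 13)(2 5 7 6 9 3 12 14))^(-68) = (1 4 13)(2 9)(3 5)(6 14)(7 12)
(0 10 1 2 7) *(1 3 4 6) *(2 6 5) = (0 10 3 4 5 2 7)(1 6) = [10, 6, 7, 4, 5, 2, 1, 0, 8, 9, 3]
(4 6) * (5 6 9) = (4 9 5 6) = [0, 1, 2, 3, 9, 6, 4, 7, 8, 5]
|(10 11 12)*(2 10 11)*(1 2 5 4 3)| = |(1 2 10 5 4 3)(11 12)| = 6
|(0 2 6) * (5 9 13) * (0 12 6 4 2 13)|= 4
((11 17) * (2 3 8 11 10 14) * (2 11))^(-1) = (2 8 3)(10 17 11 14)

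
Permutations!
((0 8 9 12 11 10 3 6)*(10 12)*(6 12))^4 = ((0 8 9 10 3 12 11 6))^4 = (0 3)(6 10)(8 12)(9 11)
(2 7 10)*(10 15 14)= (2 7 15 14 10)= [0, 1, 7, 3, 4, 5, 6, 15, 8, 9, 2, 11, 12, 13, 10, 14]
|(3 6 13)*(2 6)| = 4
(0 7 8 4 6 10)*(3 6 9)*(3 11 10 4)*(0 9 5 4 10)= (0 7 8 3 6 10 9 11)(4 5)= [7, 1, 2, 6, 5, 4, 10, 8, 3, 11, 9, 0]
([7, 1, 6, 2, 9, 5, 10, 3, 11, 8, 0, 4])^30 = (4 8)(9 11)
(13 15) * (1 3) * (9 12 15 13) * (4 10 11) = (1 3)(4 10 11)(9 12 15) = [0, 3, 2, 1, 10, 5, 6, 7, 8, 12, 11, 4, 15, 13, 14, 9]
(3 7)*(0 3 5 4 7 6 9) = (0 3 6 9)(4 7 5) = [3, 1, 2, 6, 7, 4, 9, 5, 8, 0]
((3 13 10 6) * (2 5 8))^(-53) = (2 5 8)(3 6 10 13)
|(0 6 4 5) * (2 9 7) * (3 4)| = 15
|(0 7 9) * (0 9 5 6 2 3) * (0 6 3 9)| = 7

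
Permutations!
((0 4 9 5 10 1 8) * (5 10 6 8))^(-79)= (0 4 9 10 1 5 6 8)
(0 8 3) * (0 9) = [8, 1, 2, 9, 4, 5, 6, 7, 3, 0] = (0 8 3 9)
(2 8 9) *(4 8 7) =(2 7 4 8 9) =[0, 1, 7, 3, 8, 5, 6, 4, 9, 2]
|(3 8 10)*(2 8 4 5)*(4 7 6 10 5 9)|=|(2 8 5)(3 7 6 10)(4 9)|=12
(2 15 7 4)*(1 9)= (1 9)(2 15 7 4)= [0, 9, 15, 3, 2, 5, 6, 4, 8, 1, 10, 11, 12, 13, 14, 7]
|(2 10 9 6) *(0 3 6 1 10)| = |(0 3 6 2)(1 10 9)| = 12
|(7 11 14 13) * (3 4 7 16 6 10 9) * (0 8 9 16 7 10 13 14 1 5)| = |(0 8 9 3 4 10 16 6 13 7 11 1 5)| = 13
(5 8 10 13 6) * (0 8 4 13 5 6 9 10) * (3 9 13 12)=(13)(0 8)(3 9 10 5 4 12)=[8, 1, 2, 9, 12, 4, 6, 7, 0, 10, 5, 11, 3, 13]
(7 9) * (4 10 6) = (4 10 6)(7 9) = [0, 1, 2, 3, 10, 5, 4, 9, 8, 7, 6]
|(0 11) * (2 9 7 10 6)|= 10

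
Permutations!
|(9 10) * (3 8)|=|(3 8)(9 10)|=2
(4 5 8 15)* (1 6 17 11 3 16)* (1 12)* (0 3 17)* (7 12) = [3, 6, 2, 16, 5, 8, 0, 12, 15, 9, 10, 17, 1, 13, 14, 4, 7, 11] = (0 3 16 7 12 1 6)(4 5 8 15)(11 17)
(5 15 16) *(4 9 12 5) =(4 9 12 5 15 16) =[0, 1, 2, 3, 9, 15, 6, 7, 8, 12, 10, 11, 5, 13, 14, 16, 4]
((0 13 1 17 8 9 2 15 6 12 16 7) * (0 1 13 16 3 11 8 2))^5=(0 2 11 7 6 9 17 3 16 15 8 1 12)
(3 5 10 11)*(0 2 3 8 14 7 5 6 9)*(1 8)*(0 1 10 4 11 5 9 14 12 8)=(0 2 3 6 14 7 9 1)(4 11 10 5)(8 12)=[2, 0, 3, 6, 11, 4, 14, 9, 12, 1, 5, 10, 8, 13, 7]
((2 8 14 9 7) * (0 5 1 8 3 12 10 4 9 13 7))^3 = ((0 5 1 8 14 13 7 2 3 12 10 4 9))^3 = (0 8 7 12 9 1 13 3 4 5 14 2 10)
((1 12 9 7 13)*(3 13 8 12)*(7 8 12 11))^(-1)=(1 13 3)(7 11 8 9 12)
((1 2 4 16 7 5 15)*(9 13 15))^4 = (1 7 15 16 13 4 9 2 5) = ((1 2 4 16 7 5 9 13 15))^4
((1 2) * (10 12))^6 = (12)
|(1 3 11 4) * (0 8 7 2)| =4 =|(0 8 7 2)(1 3 11 4)|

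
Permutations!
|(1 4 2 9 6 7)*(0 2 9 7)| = 7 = |(0 2 7 1 4 9 6)|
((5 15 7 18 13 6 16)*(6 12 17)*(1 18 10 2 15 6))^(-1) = (1 17 12 13 18)(2 10 7 15)(5 16 6)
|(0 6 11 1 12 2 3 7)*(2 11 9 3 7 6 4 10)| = 15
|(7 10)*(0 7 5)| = 4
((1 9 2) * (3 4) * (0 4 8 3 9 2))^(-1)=((0 4 9)(1 2)(3 8))^(-1)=(0 9 4)(1 2)(3 8)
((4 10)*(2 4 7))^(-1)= (2 7 10 4)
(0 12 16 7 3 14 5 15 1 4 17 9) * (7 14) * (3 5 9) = (0 12 16 14 9)(1 4 17 3 7 5 15) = [12, 4, 2, 7, 17, 15, 6, 5, 8, 0, 10, 11, 16, 13, 9, 1, 14, 3]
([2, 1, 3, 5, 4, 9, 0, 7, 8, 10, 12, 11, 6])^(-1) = [6, 1, 0, 2, 4, 3, 12, 7, 8, 5, 9, 11, 10]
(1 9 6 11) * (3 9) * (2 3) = [0, 2, 3, 9, 4, 5, 11, 7, 8, 6, 10, 1] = (1 2 3 9 6 11)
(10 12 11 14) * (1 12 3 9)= [0, 12, 2, 9, 4, 5, 6, 7, 8, 1, 3, 14, 11, 13, 10]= (1 12 11 14 10 3 9)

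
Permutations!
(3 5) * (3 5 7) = (3 7) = [0, 1, 2, 7, 4, 5, 6, 3]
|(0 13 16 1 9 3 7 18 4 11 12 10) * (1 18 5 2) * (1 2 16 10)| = 30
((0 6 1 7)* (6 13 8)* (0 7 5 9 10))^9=((0 13 8 6 1 5 9 10))^9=(0 13 8 6 1 5 9 10)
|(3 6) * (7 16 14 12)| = |(3 6)(7 16 14 12)| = 4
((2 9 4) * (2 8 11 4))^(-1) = (2 9)(4 11 8)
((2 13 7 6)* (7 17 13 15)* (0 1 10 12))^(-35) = (0 1 10 12)(2 15 7 6)(13 17)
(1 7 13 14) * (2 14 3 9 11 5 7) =[0, 2, 14, 9, 4, 7, 6, 13, 8, 11, 10, 5, 12, 3, 1] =(1 2 14)(3 9 11 5 7 13)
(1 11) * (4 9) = [0, 11, 2, 3, 9, 5, 6, 7, 8, 4, 10, 1] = (1 11)(4 9)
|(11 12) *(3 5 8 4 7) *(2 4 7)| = 4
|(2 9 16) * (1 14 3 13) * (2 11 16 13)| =|(1 14 3 2 9 13)(11 16)| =6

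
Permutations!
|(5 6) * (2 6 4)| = 4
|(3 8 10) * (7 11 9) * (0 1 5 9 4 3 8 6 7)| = |(0 1 5 9)(3 6 7 11 4)(8 10)| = 20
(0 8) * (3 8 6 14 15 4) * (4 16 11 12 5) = (0 6 14 15 16 11 12 5 4 3 8) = [6, 1, 2, 8, 3, 4, 14, 7, 0, 9, 10, 12, 5, 13, 15, 16, 11]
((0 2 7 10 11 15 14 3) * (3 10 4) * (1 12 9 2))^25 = ((0 1 12 9 2 7 4 3)(10 11 15 14))^25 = (0 1 12 9 2 7 4 3)(10 11 15 14)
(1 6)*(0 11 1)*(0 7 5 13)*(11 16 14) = (0 16 14 11 1 6 7 5 13) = [16, 6, 2, 3, 4, 13, 7, 5, 8, 9, 10, 1, 12, 0, 11, 15, 14]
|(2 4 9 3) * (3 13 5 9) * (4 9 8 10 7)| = |(2 9 13 5 8 10 7 4 3)| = 9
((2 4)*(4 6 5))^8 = (6)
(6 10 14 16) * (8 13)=(6 10 14 16)(8 13)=[0, 1, 2, 3, 4, 5, 10, 7, 13, 9, 14, 11, 12, 8, 16, 15, 6]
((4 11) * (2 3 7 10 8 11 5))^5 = ((2 3 7 10 8 11 4 5))^5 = (2 11 7 5 8 3 4 10)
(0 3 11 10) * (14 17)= (0 3 11 10)(14 17)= [3, 1, 2, 11, 4, 5, 6, 7, 8, 9, 0, 10, 12, 13, 17, 15, 16, 14]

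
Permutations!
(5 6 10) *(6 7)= (5 7 6 10)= [0, 1, 2, 3, 4, 7, 10, 6, 8, 9, 5]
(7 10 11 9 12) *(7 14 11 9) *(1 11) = (1 11 7 10 9 12 14) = [0, 11, 2, 3, 4, 5, 6, 10, 8, 12, 9, 7, 14, 13, 1]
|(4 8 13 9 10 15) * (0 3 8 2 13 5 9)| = |(0 3 8 5 9 10 15 4 2 13)| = 10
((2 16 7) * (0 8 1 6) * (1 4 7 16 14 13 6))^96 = ((16)(0 8 4 7 2 14 13 6))^96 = (16)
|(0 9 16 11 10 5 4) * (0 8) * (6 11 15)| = 10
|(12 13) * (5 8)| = 2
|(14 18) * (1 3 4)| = |(1 3 4)(14 18)| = 6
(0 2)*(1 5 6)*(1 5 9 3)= (0 2)(1 9 3)(5 6)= [2, 9, 0, 1, 4, 6, 5, 7, 8, 3]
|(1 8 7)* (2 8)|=4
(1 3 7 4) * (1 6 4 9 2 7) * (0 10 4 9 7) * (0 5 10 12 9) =[12, 3, 5, 1, 6, 10, 0, 7, 8, 2, 4, 11, 9] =(0 12 9 2 5 10 4 6)(1 3)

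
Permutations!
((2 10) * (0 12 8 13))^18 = (0 8)(12 13)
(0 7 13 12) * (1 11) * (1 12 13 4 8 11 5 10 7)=[1, 5, 2, 3, 8, 10, 6, 4, 11, 9, 7, 12, 0, 13]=(13)(0 1 5 10 7 4 8 11 12)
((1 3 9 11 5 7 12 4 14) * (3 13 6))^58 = (1 3 5 4 13 9 7 14 6 11 12)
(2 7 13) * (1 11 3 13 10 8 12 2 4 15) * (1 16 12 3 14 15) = [0, 11, 7, 13, 1, 5, 6, 10, 3, 9, 8, 14, 2, 4, 15, 16, 12] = (1 11 14 15 16 12 2 7 10 8 3 13 4)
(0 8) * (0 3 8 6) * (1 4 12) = (0 6)(1 4 12)(3 8) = [6, 4, 2, 8, 12, 5, 0, 7, 3, 9, 10, 11, 1]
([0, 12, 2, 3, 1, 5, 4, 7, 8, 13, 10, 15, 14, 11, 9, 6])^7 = [0, 6, 2, 3, 15, 5, 11, 7, 8, 12, 10, 9, 4, 14, 1, 13]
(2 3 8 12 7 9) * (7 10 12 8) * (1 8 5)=(1 8 5)(2 3 7 9)(10 12)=[0, 8, 3, 7, 4, 1, 6, 9, 5, 2, 12, 11, 10]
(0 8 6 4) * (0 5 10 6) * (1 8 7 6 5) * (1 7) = (0 1 8)(4 7 6)(5 10) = [1, 8, 2, 3, 7, 10, 4, 6, 0, 9, 5]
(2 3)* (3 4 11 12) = (2 4 11 12 3) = [0, 1, 4, 2, 11, 5, 6, 7, 8, 9, 10, 12, 3]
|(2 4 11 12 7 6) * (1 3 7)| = 8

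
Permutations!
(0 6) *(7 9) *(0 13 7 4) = (0 6 13 7 9 4) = [6, 1, 2, 3, 0, 5, 13, 9, 8, 4, 10, 11, 12, 7]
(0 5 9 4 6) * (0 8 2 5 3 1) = (0 3 1)(2 5 9 4 6 8) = [3, 0, 5, 1, 6, 9, 8, 7, 2, 4]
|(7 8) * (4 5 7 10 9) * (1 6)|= |(1 6)(4 5 7 8 10 9)|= 6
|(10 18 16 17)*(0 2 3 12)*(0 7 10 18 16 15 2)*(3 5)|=|(2 5 3 12 7 10 16 17 18 15)|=10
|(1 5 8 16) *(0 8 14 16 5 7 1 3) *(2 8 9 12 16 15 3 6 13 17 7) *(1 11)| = 16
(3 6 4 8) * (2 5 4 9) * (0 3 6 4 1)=[3, 0, 5, 4, 8, 1, 9, 7, 6, 2]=(0 3 4 8 6 9 2 5 1)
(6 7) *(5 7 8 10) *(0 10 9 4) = [10, 1, 2, 3, 0, 7, 8, 6, 9, 4, 5] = (0 10 5 7 6 8 9 4)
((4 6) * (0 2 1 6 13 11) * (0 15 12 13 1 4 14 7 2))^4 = (15)(1 2 14)(4 7 6)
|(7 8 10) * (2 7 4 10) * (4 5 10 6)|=6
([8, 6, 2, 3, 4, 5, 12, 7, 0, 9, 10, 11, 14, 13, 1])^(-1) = [8, 14, 2, 3, 4, 5, 1, 7, 0, 9, 10, 11, 6, 13, 12]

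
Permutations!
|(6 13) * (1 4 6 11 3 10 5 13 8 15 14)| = |(1 4 6 8 15 14)(3 10 5 13 11)| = 30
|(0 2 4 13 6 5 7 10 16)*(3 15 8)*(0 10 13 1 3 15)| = 20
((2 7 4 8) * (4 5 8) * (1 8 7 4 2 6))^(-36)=(8)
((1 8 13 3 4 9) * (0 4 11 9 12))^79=(0 4 12)(1 8 13 3 11 9)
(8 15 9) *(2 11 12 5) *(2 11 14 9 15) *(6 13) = (15)(2 14 9 8)(5 11 12)(6 13) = [0, 1, 14, 3, 4, 11, 13, 7, 2, 8, 10, 12, 5, 6, 9, 15]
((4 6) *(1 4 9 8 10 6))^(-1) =((1 4)(6 9 8 10))^(-1) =(1 4)(6 10 8 9)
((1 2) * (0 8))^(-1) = ((0 8)(1 2))^(-1) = (0 8)(1 2)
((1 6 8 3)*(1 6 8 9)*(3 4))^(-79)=((1 8 4 3 6 9))^(-79)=(1 9 6 3 4 8)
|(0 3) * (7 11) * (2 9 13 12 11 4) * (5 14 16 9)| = 10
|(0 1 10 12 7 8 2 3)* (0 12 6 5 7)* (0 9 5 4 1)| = 28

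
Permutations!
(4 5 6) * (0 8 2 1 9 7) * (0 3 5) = [8, 9, 1, 5, 0, 6, 4, 3, 2, 7] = (0 8 2 1 9 7 3 5 6 4)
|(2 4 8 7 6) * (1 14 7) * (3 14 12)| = 9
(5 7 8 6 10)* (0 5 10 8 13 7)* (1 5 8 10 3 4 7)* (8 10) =(0 10 3 4 7 13 1 5)(6 8) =[10, 5, 2, 4, 7, 0, 8, 13, 6, 9, 3, 11, 12, 1]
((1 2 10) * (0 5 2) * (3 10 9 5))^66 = (0 10)(1 3) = ((0 3 10 1)(2 9 5))^66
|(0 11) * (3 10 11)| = |(0 3 10 11)| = 4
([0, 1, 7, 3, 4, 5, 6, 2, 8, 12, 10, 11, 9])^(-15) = [0, 1, 7, 3, 4, 5, 6, 2, 8, 12, 10, 11, 9]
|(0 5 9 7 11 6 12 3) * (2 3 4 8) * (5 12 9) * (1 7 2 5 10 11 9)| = |(0 12 4 8 5 10 11 6 1 7 9 2 3)| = 13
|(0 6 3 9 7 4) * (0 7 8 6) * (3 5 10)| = 6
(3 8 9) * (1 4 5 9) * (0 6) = (0 6)(1 4 5 9 3 8) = [6, 4, 2, 8, 5, 9, 0, 7, 1, 3]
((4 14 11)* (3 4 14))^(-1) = ((3 4)(11 14))^(-1) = (3 4)(11 14)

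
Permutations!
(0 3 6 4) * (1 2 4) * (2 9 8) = (0 3 6 1 9 8 2 4) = [3, 9, 4, 6, 0, 5, 1, 7, 2, 8]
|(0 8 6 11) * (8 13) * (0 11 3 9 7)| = 7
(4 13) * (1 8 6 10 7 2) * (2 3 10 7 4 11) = [0, 8, 1, 10, 13, 5, 7, 3, 6, 9, 4, 2, 12, 11] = (1 8 6 7 3 10 4 13 11 2)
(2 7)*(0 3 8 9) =(0 3 8 9)(2 7) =[3, 1, 7, 8, 4, 5, 6, 2, 9, 0]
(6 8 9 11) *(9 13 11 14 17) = [0, 1, 2, 3, 4, 5, 8, 7, 13, 14, 10, 6, 12, 11, 17, 15, 16, 9] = (6 8 13 11)(9 14 17)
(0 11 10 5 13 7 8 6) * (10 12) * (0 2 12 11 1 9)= (0 1 9)(2 12 10 5 13 7 8 6)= [1, 9, 12, 3, 4, 13, 2, 8, 6, 0, 5, 11, 10, 7]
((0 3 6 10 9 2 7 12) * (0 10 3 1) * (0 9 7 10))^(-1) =(0 12 7 10 2 9 1)(3 6)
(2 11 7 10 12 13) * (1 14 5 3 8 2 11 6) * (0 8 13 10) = [8, 14, 6, 13, 4, 3, 1, 0, 2, 9, 12, 7, 10, 11, 5] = (0 8 2 6 1 14 5 3 13 11 7)(10 12)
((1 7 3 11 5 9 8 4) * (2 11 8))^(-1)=(1 4 8 3 7)(2 9 5 11)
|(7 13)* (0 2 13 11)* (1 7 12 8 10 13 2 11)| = |(0 11)(1 7)(8 10 13 12)| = 4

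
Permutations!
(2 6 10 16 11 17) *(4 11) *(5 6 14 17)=[0, 1, 14, 3, 11, 6, 10, 7, 8, 9, 16, 5, 12, 13, 17, 15, 4, 2]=(2 14 17)(4 11 5 6 10 16)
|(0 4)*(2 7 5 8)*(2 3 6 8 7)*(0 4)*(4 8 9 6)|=6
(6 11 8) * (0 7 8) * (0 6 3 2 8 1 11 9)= [7, 11, 8, 2, 4, 5, 9, 1, 3, 0, 10, 6]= (0 7 1 11 6 9)(2 8 3)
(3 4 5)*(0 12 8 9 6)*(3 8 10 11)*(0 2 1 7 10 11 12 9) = (0 9 6 2 1 7 10 12 11 3 4 5 8) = [9, 7, 1, 4, 5, 8, 2, 10, 0, 6, 12, 3, 11]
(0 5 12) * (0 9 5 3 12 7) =(0 3 12 9 5 7) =[3, 1, 2, 12, 4, 7, 6, 0, 8, 5, 10, 11, 9]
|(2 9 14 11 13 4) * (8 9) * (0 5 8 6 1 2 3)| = |(0 5 8 9 14 11 13 4 3)(1 2 6)| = 9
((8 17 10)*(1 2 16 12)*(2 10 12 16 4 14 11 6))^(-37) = (1 17 10 12 8)(2 11 4 6 14)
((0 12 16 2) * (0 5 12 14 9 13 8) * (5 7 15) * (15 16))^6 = (16)(0 14 9 13 8)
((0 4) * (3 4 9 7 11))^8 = ((0 9 7 11 3 4))^8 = (0 7 3)(4 9 11)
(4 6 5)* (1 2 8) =(1 2 8)(4 6 5) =[0, 2, 8, 3, 6, 4, 5, 7, 1]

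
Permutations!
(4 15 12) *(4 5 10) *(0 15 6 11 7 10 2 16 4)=(0 15 12 5 2 16 4 6 11 7 10)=[15, 1, 16, 3, 6, 2, 11, 10, 8, 9, 0, 7, 5, 13, 14, 12, 4]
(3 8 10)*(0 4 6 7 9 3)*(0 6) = (0 4)(3 8 10 6 7 9) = [4, 1, 2, 8, 0, 5, 7, 9, 10, 3, 6]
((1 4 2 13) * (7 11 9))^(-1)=((1 4 2 13)(7 11 9))^(-1)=(1 13 2 4)(7 9 11)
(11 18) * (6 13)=[0, 1, 2, 3, 4, 5, 13, 7, 8, 9, 10, 18, 12, 6, 14, 15, 16, 17, 11]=(6 13)(11 18)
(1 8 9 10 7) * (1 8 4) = (1 4)(7 8 9 10) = [0, 4, 2, 3, 1, 5, 6, 8, 9, 10, 7]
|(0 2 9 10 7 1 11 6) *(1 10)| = |(0 2 9 1 11 6)(7 10)| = 6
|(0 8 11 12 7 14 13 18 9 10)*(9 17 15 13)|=8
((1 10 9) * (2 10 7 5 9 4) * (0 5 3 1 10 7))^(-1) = ((0 5 9 10 4 2 7 3 1))^(-1) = (0 1 3 7 2 4 10 9 5)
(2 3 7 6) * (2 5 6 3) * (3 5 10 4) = (3 7 5 6 10 4) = [0, 1, 2, 7, 3, 6, 10, 5, 8, 9, 4]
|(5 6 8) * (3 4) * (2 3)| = 3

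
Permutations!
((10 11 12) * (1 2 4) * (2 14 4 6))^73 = ((1 14 4)(2 6)(10 11 12))^73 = (1 14 4)(2 6)(10 11 12)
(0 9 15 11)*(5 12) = (0 9 15 11)(5 12) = [9, 1, 2, 3, 4, 12, 6, 7, 8, 15, 10, 0, 5, 13, 14, 11]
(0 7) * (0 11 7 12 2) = (0 12 2)(7 11) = [12, 1, 0, 3, 4, 5, 6, 11, 8, 9, 10, 7, 2]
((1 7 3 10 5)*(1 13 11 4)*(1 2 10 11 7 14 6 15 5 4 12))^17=(1 3 5 14 11 13 6 12 7 15)(2 4 10)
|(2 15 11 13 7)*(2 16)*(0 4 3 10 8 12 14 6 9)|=18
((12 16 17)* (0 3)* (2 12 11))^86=(2 12 16 17 11)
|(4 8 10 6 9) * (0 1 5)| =|(0 1 5)(4 8 10 6 9)| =15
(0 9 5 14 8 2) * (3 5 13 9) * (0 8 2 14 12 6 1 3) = (1 3 5 12 6)(2 8 14)(9 13) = [0, 3, 8, 5, 4, 12, 1, 7, 14, 13, 10, 11, 6, 9, 2]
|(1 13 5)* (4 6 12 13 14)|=7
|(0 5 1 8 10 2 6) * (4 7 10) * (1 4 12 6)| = |(0 5 4 7 10 2 1 8 12 6)| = 10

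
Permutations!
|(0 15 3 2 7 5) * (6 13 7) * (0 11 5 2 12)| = 4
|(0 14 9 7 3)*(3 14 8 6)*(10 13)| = |(0 8 6 3)(7 14 9)(10 13)| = 12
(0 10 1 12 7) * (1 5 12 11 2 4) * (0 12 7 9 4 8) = (0 10 5 7 12 9 4 1 11 2 8) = [10, 11, 8, 3, 1, 7, 6, 12, 0, 4, 5, 2, 9]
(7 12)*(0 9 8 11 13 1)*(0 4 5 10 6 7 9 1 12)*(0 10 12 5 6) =[1, 4, 2, 3, 6, 12, 7, 10, 11, 8, 0, 13, 9, 5] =(0 1 4 6 7 10)(5 12 9 8 11 13)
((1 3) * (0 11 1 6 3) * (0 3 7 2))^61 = ((0 11 1 3 6 7 2))^61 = (0 7 3 11 2 6 1)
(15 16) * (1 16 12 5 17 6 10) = (1 16 15 12 5 17 6 10) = [0, 16, 2, 3, 4, 17, 10, 7, 8, 9, 1, 11, 5, 13, 14, 12, 15, 6]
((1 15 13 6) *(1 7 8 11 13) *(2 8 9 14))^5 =(1 15)(2 7 11 14 6 8 9 13)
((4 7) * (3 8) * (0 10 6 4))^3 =((0 10 6 4 7)(3 8))^3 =(0 4 10 7 6)(3 8)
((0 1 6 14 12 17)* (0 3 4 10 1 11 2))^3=((0 11 2)(1 6 14 12 17 3 4 10))^3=(1 12 4 6 17 10 14 3)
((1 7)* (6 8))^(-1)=((1 7)(6 8))^(-1)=(1 7)(6 8)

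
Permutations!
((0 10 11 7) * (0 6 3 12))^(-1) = (0 12 3 6 7 11 10)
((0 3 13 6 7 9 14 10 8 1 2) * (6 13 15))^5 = (0 9 2 7 1 6 8 15 10 3 14)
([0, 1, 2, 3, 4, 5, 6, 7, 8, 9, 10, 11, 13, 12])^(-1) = [0, 1, 2, 3, 4, 5, 6, 7, 8, 9, 10, 11, 13, 12]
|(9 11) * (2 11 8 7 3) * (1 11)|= 7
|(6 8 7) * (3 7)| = 4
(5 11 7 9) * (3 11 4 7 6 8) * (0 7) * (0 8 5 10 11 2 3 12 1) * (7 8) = [8, 0, 3, 2, 7, 4, 5, 9, 12, 10, 11, 6, 1] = (0 8 12 1)(2 3)(4 7 9 10 11 6 5)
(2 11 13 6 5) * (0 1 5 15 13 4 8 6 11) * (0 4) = [1, 5, 4, 3, 8, 2, 15, 7, 6, 9, 10, 0, 12, 11, 14, 13] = (0 1 5 2 4 8 6 15 13 11)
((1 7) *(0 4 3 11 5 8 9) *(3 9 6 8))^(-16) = ((0 4 9)(1 7)(3 11 5)(6 8))^(-16) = (0 9 4)(3 5 11)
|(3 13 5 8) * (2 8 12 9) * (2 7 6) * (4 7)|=10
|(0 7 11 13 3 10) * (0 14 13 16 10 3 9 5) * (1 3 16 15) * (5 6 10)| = |(0 7 11 15 1 3 16 5)(6 10 14 13 9)| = 40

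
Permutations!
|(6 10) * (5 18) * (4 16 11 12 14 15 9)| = |(4 16 11 12 14 15 9)(5 18)(6 10)| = 14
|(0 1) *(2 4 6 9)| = |(0 1)(2 4 6 9)| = 4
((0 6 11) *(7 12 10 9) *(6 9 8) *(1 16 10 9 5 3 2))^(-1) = ((0 5 3 2 1 16 10 8 6 11)(7 12 9))^(-1) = (0 11 6 8 10 16 1 2 3 5)(7 9 12)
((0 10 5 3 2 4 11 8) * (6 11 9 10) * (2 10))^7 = (0 8 11 6)(2 4 9)(3 10 5)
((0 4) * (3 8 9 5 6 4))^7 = (9)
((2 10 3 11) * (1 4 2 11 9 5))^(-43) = (11)(1 5 9 3 10 2 4)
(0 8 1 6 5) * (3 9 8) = [3, 6, 2, 9, 4, 0, 5, 7, 1, 8] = (0 3 9 8 1 6 5)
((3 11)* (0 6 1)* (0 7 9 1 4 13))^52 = ((0 6 4 13)(1 7 9)(3 11))^52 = (13)(1 7 9)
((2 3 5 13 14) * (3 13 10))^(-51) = ((2 13 14)(3 5 10))^(-51) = (14)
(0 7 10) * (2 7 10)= (0 10)(2 7)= [10, 1, 7, 3, 4, 5, 6, 2, 8, 9, 0]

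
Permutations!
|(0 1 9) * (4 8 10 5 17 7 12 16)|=24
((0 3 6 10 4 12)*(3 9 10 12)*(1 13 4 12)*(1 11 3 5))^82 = (0 10)(1 4)(3 6 11)(5 13)(9 12)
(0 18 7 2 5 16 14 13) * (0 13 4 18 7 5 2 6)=(0 7 6)(4 18 5 16 14)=[7, 1, 2, 3, 18, 16, 0, 6, 8, 9, 10, 11, 12, 13, 4, 15, 14, 17, 5]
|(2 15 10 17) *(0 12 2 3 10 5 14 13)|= 21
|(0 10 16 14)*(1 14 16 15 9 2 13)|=|(16)(0 10 15 9 2 13 1 14)|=8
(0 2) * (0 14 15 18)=(0 2 14 15 18)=[2, 1, 14, 3, 4, 5, 6, 7, 8, 9, 10, 11, 12, 13, 15, 18, 16, 17, 0]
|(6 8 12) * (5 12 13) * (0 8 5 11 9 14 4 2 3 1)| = 30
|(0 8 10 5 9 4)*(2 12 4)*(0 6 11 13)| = |(0 8 10 5 9 2 12 4 6 11 13)| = 11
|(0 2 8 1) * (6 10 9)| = |(0 2 8 1)(6 10 9)| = 12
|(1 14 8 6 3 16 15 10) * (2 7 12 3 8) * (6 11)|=|(1 14 2 7 12 3 16 15 10)(6 8 11)|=9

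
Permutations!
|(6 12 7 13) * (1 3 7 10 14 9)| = |(1 3 7 13 6 12 10 14 9)| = 9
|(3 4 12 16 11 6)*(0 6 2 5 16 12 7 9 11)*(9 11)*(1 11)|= |(0 6 3 4 7 1 11 2 5 16)|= 10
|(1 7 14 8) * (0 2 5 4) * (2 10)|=|(0 10 2 5 4)(1 7 14 8)|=20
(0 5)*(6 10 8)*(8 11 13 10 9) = (0 5)(6 9 8)(10 11 13) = [5, 1, 2, 3, 4, 0, 9, 7, 6, 8, 11, 13, 12, 10]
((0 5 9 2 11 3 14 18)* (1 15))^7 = (0 18 14 3 11 2 9 5)(1 15)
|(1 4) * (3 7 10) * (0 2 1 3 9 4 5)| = |(0 2 1 5)(3 7 10 9 4)| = 20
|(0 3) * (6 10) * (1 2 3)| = |(0 1 2 3)(6 10)| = 4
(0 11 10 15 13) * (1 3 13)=(0 11 10 15 1 3 13)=[11, 3, 2, 13, 4, 5, 6, 7, 8, 9, 15, 10, 12, 0, 14, 1]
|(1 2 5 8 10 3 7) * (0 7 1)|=|(0 7)(1 2 5 8 10 3)|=6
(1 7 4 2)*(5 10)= (1 7 4 2)(5 10)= [0, 7, 1, 3, 2, 10, 6, 4, 8, 9, 5]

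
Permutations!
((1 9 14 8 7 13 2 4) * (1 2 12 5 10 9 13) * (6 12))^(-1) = (1 7 8 14 9 10 5 12 6 13)(2 4)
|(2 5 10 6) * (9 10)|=5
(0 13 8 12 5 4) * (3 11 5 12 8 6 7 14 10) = (0 13 6 7 14 10 3 11 5 4) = [13, 1, 2, 11, 0, 4, 7, 14, 8, 9, 3, 5, 12, 6, 10]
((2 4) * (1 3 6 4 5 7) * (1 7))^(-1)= (7)(1 5 2 4 6 3)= ((7)(1 3 6 4 2 5))^(-1)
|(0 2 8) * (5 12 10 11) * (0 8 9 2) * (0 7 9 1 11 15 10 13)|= |(0 7 9 2 1 11 5 12 13)(10 15)|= 18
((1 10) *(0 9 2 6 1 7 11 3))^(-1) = ((0 9 2 6 1 10 7 11 3))^(-1) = (0 3 11 7 10 1 6 2 9)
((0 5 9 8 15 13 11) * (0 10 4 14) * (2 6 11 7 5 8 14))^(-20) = (0 7)(5 8)(9 15)(13 14)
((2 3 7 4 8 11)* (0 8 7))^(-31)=(0 3 2 11 8)(4 7)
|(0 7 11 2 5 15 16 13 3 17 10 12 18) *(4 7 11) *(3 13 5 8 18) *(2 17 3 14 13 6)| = |(0 11 17 10 12 14 13 6 2 8 18)(4 7)(5 15 16)| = 66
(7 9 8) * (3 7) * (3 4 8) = (3 7 9)(4 8) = [0, 1, 2, 7, 8, 5, 6, 9, 4, 3]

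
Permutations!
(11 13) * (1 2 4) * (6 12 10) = [0, 2, 4, 3, 1, 5, 12, 7, 8, 9, 6, 13, 10, 11] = (1 2 4)(6 12 10)(11 13)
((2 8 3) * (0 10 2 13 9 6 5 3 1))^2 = ((0 10 2 8 1)(3 13 9 6 5))^2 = (0 2 1 10 8)(3 9 5 13 6)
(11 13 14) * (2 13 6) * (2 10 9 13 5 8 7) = (2 5 8 7)(6 10 9 13 14 11) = [0, 1, 5, 3, 4, 8, 10, 2, 7, 13, 9, 6, 12, 14, 11]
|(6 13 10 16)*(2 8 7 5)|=4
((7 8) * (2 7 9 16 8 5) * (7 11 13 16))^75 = (2 16 7 11 8 5 13 9)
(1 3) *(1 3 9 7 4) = (1 9 7 4) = [0, 9, 2, 3, 1, 5, 6, 4, 8, 7]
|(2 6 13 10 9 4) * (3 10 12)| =8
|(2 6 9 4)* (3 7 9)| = |(2 6 3 7 9 4)| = 6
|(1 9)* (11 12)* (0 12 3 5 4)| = |(0 12 11 3 5 4)(1 9)| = 6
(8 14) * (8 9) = (8 14 9) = [0, 1, 2, 3, 4, 5, 6, 7, 14, 8, 10, 11, 12, 13, 9]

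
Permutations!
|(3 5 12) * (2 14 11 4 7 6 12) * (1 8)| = |(1 8)(2 14 11 4 7 6 12 3 5)| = 18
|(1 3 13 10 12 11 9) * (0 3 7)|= 9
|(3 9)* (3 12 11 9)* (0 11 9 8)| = |(0 11 8)(9 12)| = 6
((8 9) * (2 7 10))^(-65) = (2 7 10)(8 9)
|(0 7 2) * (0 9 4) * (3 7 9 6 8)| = |(0 9 4)(2 6 8 3 7)| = 15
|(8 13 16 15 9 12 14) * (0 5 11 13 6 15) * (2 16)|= 6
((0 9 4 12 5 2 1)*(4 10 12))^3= (0 12 1 10 2 9 5)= ((0 9 10 12 5 2 1))^3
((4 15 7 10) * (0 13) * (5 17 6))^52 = (5 17 6)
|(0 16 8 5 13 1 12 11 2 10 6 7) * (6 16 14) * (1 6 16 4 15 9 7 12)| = 15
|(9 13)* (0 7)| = 2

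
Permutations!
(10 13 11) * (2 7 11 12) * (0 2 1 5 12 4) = (0 2 7 11 10 13 4)(1 5 12) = [2, 5, 7, 3, 0, 12, 6, 11, 8, 9, 13, 10, 1, 4]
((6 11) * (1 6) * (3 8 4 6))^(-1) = ((1 3 8 4 6 11))^(-1) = (1 11 6 4 8 3)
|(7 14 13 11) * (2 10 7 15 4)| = 8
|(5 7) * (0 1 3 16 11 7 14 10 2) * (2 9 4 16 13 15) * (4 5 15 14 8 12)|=|(0 1 3 13 14 10 9 5 8 12 4 16 11 7 15 2)|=16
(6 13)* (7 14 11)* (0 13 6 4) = (0 13 4)(7 14 11) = [13, 1, 2, 3, 0, 5, 6, 14, 8, 9, 10, 7, 12, 4, 11]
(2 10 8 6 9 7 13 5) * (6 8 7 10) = [0, 1, 6, 3, 4, 2, 9, 13, 8, 10, 7, 11, 12, 5] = (2 6 9 10 7 13 5)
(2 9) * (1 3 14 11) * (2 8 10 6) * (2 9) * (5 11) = (1 3 14 5 11)(6 9 8 10) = [0, 3, 2, 14, 4, 11, 9, 7, 10, 8, 6, 1, 12, 13, 5]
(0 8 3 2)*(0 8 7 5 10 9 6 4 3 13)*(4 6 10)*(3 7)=[3, 1, 8, 2, 7, 4, 6, 5, 13, 10, 9, 11, 12, 0]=(0 3 2 8 13)(4 7 5)(9 10)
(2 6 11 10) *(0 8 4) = [8, 1, 6, 3, 0, 5, 11, 7, 4, 9, 2, 10] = (0 8 4)(2 6 11 10)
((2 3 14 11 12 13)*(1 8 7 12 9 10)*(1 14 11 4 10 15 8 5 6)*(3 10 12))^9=((1 5 6)(2 10 14 4 12 13)(3 11 9 15 8 7))^9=(2 4)(3 15)(7 9)(8 11)(10 12)(13 14)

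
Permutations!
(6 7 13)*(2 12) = (2 12)(6 7 13) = [0, 1, 12, 3, 4, 5, 7, 13, 8, 9, 10, 11, 2, 6]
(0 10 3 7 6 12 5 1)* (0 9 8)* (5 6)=[10, 9, 2, 7, 4, 1, 12, 5, 0, 8, 3, 11, 6]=(0 10 3 7 5 1 9 8)(6 12)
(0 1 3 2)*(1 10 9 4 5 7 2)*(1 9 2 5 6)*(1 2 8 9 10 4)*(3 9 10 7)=(0 4 6 2)(1 9)(3 7 5)(8 10)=[4, 9, 0, 7, 6, 3, 2, 5, 10, 1, 8]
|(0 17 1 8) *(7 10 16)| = |(0 17 1 8)(7 10 16)| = 12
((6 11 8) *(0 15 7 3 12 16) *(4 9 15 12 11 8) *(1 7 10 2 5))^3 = (16)(1 11 15 5 3 9 2 7 4 10)(6 8) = ((0 12 16)(1 7 3 11 4 9 15 10 2 5)(6 8))^3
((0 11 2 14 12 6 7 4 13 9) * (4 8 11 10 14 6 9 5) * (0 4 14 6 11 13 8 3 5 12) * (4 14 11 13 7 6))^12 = ((0 10 4 8 7 3 5 11 2 13 12 9 14))^12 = (0 14 9 12 13 2 11 5 3 7 8 4 10)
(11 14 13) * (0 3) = (0 3)(11 14 13) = [3, 1, 2, 0, 4, 5, 6, 7, 8, 9, 10, 14, 12, 11, 13]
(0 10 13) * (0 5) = (0 10 13 5) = [10, 1, 2, 3, 4, 0, 6, 7, 8, 9, 13, 11, 12, 5]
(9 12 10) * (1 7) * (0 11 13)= (0 11 13)(1 7)(9 12 10)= [11, 7, 2, 3, 4, 5, 6, 1, 8, 12, 9, 13, 10, 0]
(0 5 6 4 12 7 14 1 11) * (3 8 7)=[5, 11, 2, 8, 12, 6, 4, 14, 7, 9, 10, 0, 3, 13, 1]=(0 5 6 4 12 3 8 7 14 1 11)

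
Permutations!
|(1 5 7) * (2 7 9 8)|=|(1 5 9 8 2 7)|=6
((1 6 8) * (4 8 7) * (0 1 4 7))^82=(8)(0 1 6)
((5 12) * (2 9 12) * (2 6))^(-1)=(2 6 5 12 9)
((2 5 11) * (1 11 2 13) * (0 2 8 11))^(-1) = ((0 2 5 8 11 13 1))^(-1) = (0 1 13 11 8 5 2)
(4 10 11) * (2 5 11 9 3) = (2 5 11 4 10 9 3) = [0, 1, 5, 2, 10, 11, 6, 7, 8, 3, 9, 4]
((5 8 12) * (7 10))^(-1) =((5 8 12)(7 10))^(-1) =(5 12 8)(7 10)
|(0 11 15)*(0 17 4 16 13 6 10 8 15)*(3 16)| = |(0 11)(3 16 13 6 10 8 15 17 4)| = 18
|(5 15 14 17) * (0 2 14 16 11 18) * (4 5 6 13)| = 12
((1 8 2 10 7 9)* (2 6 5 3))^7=((1 8 6 5 3 2 10 7 9))^7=(1 7 2 5 8 9 10 3 6)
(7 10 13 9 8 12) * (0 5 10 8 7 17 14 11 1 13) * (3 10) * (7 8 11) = [5, 13, 2, 10, 4, 3, 6, 11, 12, 8, 0, 1, 17, 9, 7, 15, 16, 14] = (0 5 3 10)(1 13 9 8 12 17 14 7 11)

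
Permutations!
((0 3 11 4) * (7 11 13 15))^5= (0 11 15 3 4 7 13)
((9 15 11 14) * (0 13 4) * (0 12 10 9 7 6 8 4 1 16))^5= ((0 13 1 16)(4 12 10 9 15 11 14 7 6 8))^5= (0 13 1 16)(4 11)(6 9)(7 10)(8 15)(12 14)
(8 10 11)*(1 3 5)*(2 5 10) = (1 3 10 11 8 2 5) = [0, 3, 5, 10, 4, 1, 6, 7, 2, 9, 11, 8]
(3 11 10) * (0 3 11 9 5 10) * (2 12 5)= (0 3 9 2 12 5 10 11)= [3, 1, 12, 9, 4, 10, 6, 7, 8, 2, 11, 0, 5]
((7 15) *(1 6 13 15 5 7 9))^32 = ((1 6 13 15 9)(5 7))^32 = (1 13 9 6 15)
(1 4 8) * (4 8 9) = [0, 8, 2, 3, 9, 5, 6, 7, 1, 4] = (1 8)(4 9)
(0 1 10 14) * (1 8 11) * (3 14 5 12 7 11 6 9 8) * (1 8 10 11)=(0 3 14)(1 11 8 6 9 10 5 12 7)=[3, 11, 2, 14, 4, 12, 9, 1, 6, 10, 5, 8, 7, 13, 0]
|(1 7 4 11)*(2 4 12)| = 6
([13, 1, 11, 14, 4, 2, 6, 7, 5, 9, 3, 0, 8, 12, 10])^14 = [0, 1, 2, 10, 4, 5, 6, 7, 8, 9, 14, 11, 12, 13, 3]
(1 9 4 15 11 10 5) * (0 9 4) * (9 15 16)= [15, 4, 2, 3, 16, 1, 6, 7, 8, 0, 5, 10, 12, 13, 14, 11, 9]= (0 15 11 10 5 1 4 16 9)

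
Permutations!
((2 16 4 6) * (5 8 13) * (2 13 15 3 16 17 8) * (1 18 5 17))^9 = (1 18 5 2)(3 16 4 6 13 17 8 15)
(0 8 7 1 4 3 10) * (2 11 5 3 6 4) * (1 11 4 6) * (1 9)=(0 8 7 11 5 3 10)(1 2 4 9)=[8, 2, 4, 10, 9, 3, 6, 11, 7, 1, 0, 5]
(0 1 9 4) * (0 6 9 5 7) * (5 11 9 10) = (0 1 11 9 4 6 10 5 7) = [1, 11, 2, 3, 6, 7, 10, 0, 8, 4, 5, 9]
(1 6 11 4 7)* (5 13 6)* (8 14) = (1 5 13 6 11 4 7)(8 14) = [0, 5, 2, 3, 7, 13, 11, 1, 14, 9, 10, 4, 12, 6, 8]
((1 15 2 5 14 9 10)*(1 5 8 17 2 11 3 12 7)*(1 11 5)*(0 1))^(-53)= ((0 1 15 5 14 9 10)(2 8 17)(3 12 7 11))^(-53)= (0 5 10 15 9 1 14)(2 8 17)(3 11 7 12)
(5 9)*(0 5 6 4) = [5, 1, 2, 3, 0, 9, 4, 7, 8, 6] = (0 5 9 6 4)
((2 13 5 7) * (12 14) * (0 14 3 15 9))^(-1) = ((0 14 12 3 15 9)(2 13 5 7))^(-1) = (0 9 15 3 12 14)(2 7 5 13)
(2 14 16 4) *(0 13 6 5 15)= (0 13 6 5 15)(2 14 16 4)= [13, 1, 14, 3, 2, 15, 5, 7, 8, 9, 10, 11, 12, 6, 16, 0, 4]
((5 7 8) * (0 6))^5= ((0 6)(5 7 8))^5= (0 6)(5 8 7)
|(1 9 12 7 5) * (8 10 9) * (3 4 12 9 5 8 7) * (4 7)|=8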